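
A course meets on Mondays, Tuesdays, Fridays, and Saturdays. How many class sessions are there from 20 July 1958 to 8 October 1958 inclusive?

46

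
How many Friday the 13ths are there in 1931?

3

The 13th falls on a Friday when the month's 13th has weekday Fri.
Jan 13 is Tue; Feb 13 is Fri ✓; Mar 13 is Fri ✓; Apr 13 is Mon; May 13 is Wed; Jun 13 is Sat; Jul 13 is Mon; Aug 13 is Thu; Sep 13 is Sun; Oct 13 is Tue; Nov 13 is Fri ✓; Dec 13 is Sun.
Friday the 13ths: Feb, Mar, Nov.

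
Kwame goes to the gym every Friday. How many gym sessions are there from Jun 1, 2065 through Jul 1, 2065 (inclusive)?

Jun 1, 2065 is a Monday.
That's 31 days from start to end, counting both.
31 = 7 × 4 + 3, so there are 4 full weeks plus 3 extra days.
Each full week contributes one Friday: 4 so far.
The 3 extra days are Monday, Tuesday, Wednesday — none qualify.
Total: 4 + 0 = 4.

4 Fridays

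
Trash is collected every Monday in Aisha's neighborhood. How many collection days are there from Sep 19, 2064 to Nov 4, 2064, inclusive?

Sep 19, 2064 is a Friday.
The range spans 47 days (inclusive of both endpoints).
47 = 7 × 6 + 5, so there are 6 full weeks plus 5 extra days.
Each full week contributes one Monday: 6 so far.
The 5 extra days are Fri, Sat, Sun, Mon, Tue — 1 of them qualifies.
Total: 6 + 1 = 7.

7 Mondays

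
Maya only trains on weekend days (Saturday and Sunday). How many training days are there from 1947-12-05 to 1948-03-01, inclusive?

26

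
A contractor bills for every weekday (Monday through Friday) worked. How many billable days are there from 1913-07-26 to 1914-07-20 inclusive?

1913-07-26 is a Saturday.
That's 360 days from start to end, counting both.
360 = 7 × 51 + 3, so there are 51 full weeks plus 3 extra days.
Each full week contributes 5 weekdays (Mon–Fri): 51 × 5 = 255.
The 3 extra days are Sat, Sun, Mon — 1 of them qualifies.
Total: 255 + 1 = 256.

256 weekdays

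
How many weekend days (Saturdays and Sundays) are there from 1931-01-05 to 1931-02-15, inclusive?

1931-01-05 is a Monday.
The range spans 42 days (inclusive of both endpoints).
42 = 7 × 6, so the span is exactly 6 full weeks.
Each full week contributes 2 weekend days (Sat, Sun): 6 × 2 = 12.

12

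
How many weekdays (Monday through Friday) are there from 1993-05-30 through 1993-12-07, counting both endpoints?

137 weekdays

1993-05-30 is a Sunday.
That's 192 days from start to end, counting both.
192 = 7 × 27 + 3, so there are 27 full weeks plus 3 extra days.
Each full week contributes 5 weekdays (Mon–Fri): 27 × 5 = 135.
The 3 extra days are Sun, Mon, Tue — 2 of them qualify.
Total: 135 + 2 = 137.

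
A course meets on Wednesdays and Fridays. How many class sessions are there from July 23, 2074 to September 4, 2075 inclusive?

117

July 23, 2074 is a Monday.
The range spans 409 days (inclusive of both endpoints).
409 = 7 × 58 + 3, so there are 58 full weeks plus 3 extra days.
Each full week contributes 2 days from the set (Wed, Fri): 58 × 2 = 116.
The 3 extra days are Mon, Tue, Wed — 1 of them qualifies.
Total: 116 + 1 = 117.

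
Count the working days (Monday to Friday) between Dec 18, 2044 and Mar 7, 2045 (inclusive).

57 weekdays

Dec 18, 2044 is a Sunday.
The range spans 80 days (inclusive of both endpoints).
80 = 7 × 11 + 3, so there are 11 full weeks plus 3 extra days.
Each full week contributes 5 weekdays (Mon–Fri): 11 × 5 = 55.
The 3 extra days are Sunday, Monday, Tuesday — 2 of them qualify.
Total: 55 + 2 = 57.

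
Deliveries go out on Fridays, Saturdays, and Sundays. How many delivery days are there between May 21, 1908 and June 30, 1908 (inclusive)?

18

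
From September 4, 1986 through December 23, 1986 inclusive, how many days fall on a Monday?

September 4, 1986 is a Thursday.
The range spans 111 days (inclusive of both endpoints).
111 = 7 × 15 + 6, so there are 15 full weeks plus 6 extra days.
Each full week contributes one Monday: 15 so far.
The 6 extra days are Thursday, Friday, Saturday, Sunday, Monday, Tuesday — 1 of them qualifies.
Total: 15 + 1 = 16.

16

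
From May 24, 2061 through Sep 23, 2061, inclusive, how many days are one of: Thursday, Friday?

May 24, 2061 is a Tuesday.
That's 123 days from start to end, counting both.
123 = 7 × 17 + 4, so there are 17 full weeks plus 4 extra days.
Each full week contributes 2 days from the set (Thu, Fri): 17 × 2 = 34.
The 4 extra days are Tuesday, Wednesday, Thursday, Friday — 2 of them qualify.
Total: 34 + 2 = 36.

36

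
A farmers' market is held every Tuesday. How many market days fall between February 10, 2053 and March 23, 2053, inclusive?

6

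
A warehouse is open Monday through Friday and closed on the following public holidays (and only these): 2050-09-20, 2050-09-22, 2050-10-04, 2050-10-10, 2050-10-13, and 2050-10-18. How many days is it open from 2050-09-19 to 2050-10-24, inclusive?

20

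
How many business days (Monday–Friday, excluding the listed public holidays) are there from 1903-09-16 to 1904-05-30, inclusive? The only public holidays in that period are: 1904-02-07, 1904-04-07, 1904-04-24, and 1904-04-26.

1903-09-16 is a Wednesday.
The range spans 258 days (inclusive of both endpoints).
258 = 7 × 36 + 6, so there are 36 full weeks plus 6 extra days.
Each full week contributes 5 weekdays (Mon–Fri): 36 × 5 = 180.
The 6 extra days are Wednesday, Thursday, Friday, Saturday, Sunday, Monday — 4 of them qualify.
Total: 180 + 4 = 184.
Holidays: 1904-02-07 (Sun); 1904-04-07 (Thu); 1904-04-24 (Sun); 1904-04-26 (Tue).
2 of the 4 holidays fall on weekdays; the rest are weekends and were already excluded.
Business days: 184 − 2 = 182.

182 business days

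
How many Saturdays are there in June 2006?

4

Jun 1, 2006 is a Thursday.
The range spans 30 days (inclusive of both endpoints).
30 = 7 × 4 + 2, so there are 4 full weeks plus 2 extra days.
Each full week contributes one Saturday: 4 so far.
The 2 extra days are Thu, Fri — none qualify.
Total: 4 + 0 = 4.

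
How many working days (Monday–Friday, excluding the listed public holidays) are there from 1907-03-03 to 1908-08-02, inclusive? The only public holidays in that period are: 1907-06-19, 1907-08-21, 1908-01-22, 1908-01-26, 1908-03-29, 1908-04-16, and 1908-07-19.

1907-03-03 is a Sunday.
From 1907-03-03 to 1908-08-02 is 519 days inclusive.
519 = 7 × 74 + 1, so there are 74 full weeks plus 1 extra day.
Each full week contributes 5 weekdays (Mon–Fri): 74 × 5 = 370.
The 1 extra day is Sun — none qualify.
Total: 370 + 0 = 370.
Holidays: 1907-06-19 (Wed); 1907-08-21 (Wed); 1908-01-22 (Wed); 1908-01-26 (Sun); 1908-03-29 (Sun); 1908-04-16 (Thu); 1908-07-19 (Sun).
4 of the 7 holidays fall on weekdays; the rest are weekends and were already excluded.
Business days: 370 − 4 = 366.

366 working days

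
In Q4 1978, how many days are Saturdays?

13

Oct 1, 1978 is a Sunday.
From Oct 1, 1978 to Dec 31, 1978 is 92 days inclusive.
92 = 7 × 13 + 1, so there are 13 full weeks plus 1 extra day.
Each full week contributes one Saturday: 13 so far.
The 1 extra day is Sun — none qualify.
Total: 13 + 0 = 13.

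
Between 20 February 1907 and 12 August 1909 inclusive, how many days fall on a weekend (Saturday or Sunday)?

20 February 1907 is a Wednesday.
That's 905 days from start to end, counting both.
905 = 7 × 129 + 2, so there are 129 full weeks plus 2 extra days.
Each full week contributes 2 weekend days (Sat, Sun): 129 × 2 = 258.
The 2 extra days are Wednesday, Thursday — none qualify.
Total: 258 + 0 = 258.

258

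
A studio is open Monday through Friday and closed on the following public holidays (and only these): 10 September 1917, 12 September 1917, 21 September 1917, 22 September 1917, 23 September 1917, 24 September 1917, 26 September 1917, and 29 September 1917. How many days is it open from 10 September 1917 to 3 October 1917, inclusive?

10 September 1917 is a Monday.
That's 24 days from start to end, counting both.
24 = 7 × 3 + 3, so there are 3 full weeks plus 3 extra days.
Each full week contributes 5 weekdays (Mon–Fri): 3 × 5 = 15.
The 3 extra days are Monday, Tuesday, Wednesday — 3 of them qualify.
Total: 15 + 3 = 18.
Holidays: 10 September 1917 (Mon); 12 September 1917 (Wed); 21 September 1917 (Fri); 22 September 1917 (Sat); 23 September 1917 (Sun); 24 September 1917 (Mon); 26 September 1917 (Wed); 29 September 1917 (Sat).
5 of the 8 holidays fall on weekdays; the rest are weekends and were already excluded.
Business days: 18 − 5 = 13.

13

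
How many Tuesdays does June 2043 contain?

June 1, 2043 is a Monday.
From June 1, 2043 to June 30, 2043 is 30 days inclusive.
30 = 7 × 4 + 2, so there are 4 full weeks plus 2 extra days.
Each full week contributes one Tuesday: 4 so far.
The 2 extra days are Mon, Tue — 1 of them qualifies.
Total: 4 + 1 = 5.

5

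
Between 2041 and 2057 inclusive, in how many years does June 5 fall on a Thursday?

2

Day of week of June 5 in each year:
2041: Wed, 2042: Thu ✓, 2043: Fri, 2044: Sun, 2045: Mon, 2046: Tue, 2047: Wed, 2048: Fri, 2049: Sat, 2050: Sun, 2051: Mon, 2052: Wed, 2053: Thu ✓, 2054: Fri, 2055: Sat, 2056: Mon, 2057: Tue
Thursdays: 2042, 2053.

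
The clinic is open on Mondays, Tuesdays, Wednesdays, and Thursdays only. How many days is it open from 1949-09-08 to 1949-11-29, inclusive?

1949-09-08 is a Thursday.
From 1949-09-08 to 1949-11-29 is 83 days inclusive.
83 = 7 × 11 + 6, so there are 11 full weeks plus 6 extra days.
Each full week contributes 4 days from the set (Mon, Tue, Wed, Thu): 11 × 4 = 44.
The 6 extra days are Thursday, Friday, Saturday, Sunday, Monday, Tuesday — 3 of them qualify.
Total: 44 + 3 = 47.

47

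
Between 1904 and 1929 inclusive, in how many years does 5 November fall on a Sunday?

Day of week of November 5 in each year:
1904: Sat, 1905: Sun ✓, 1906: Mon, 1907: Tue, 1908: Thu, 1909: Fri, 1910: Sat, 1911: Sun ✓, 1912: Tue, 1913: Wed, 1914: Thu, 1915: Fri, 1916: Sun ✓, 1917: Mon, 1918: Tue, 1919: Wed, 1920: Fri, 1921: Sat, 1922: Sun ✓, 1923: Mon, 1924: Wed, 1925: Thu, 1926: Fri, 1927: Sat, 1928: Mon, 1929: Tue
Sundays: 1905, 1911, 1916, 1922.

4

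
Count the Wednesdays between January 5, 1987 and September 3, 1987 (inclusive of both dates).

35

January 5, 1987 is a Monday.
The range spans 242 days (inclusive of both endpoints).
242 = 7 × 34 + 4, so there are 34 full weeks plus 4 extra days.
Each full week contributes one Wednesday: 34 so far.
The 4 extra days are Mon, Tue, Wed, Thu — 1 of them qualifies.
Total: 34 + 1 = 35.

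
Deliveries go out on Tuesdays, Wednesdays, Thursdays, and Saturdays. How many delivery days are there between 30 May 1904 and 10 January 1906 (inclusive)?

30 May 1904 is a Monday.
That's 591 days from start to end, counting both.
591 = 7 × 84 + 3, so there are 84 full weeks plus 3 extra days.
Each full week contributes 4 days from the set (Tue, Wed, Thu, Sat): 84 × 4 = 336.
The 3 extra days are Monday, Tuesday, Wednesday — 2 of them qualify.
Total: 336 + 2 = 338.

338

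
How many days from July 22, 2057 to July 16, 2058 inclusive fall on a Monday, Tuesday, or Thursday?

155

July 22, 2057 is a Sunday.
The range spans 360 days (inclusive of both endpoints).
360 = 7 × 51 + 3, so there are 51 full weeks plus 3 extra days.
Each full week contributes 3 days from the set (Mon, Tue, Thu): 51 × 3 = 153.
The 3 extra days are Sun, Mon, Tue — 2 of them qualify.
Total: 153 + 2 = 155.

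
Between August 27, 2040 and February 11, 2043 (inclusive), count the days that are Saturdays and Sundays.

August 27, 2040 is a Monday.
That's 899 days from start to end, counting both.
899 = 7 × 128 + 3, so there are 128 full weeks plus 3 extra days.
Each full week contributes 2 days from the set (Sat, Sun): 128 × 2 = 256.
The 3 extra days are Monday, Tuesday, Wednesday — none qualify.
Total: 256 + 0 = 256.

256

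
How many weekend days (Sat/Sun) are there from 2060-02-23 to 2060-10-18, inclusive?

2060-02-23 is a Monday.
From 2060-02-23 to 2060-10-18 is 239 days inclusive.
239 = 7 × 34 + 1, so there are 34 full weeks plus 1 extra day.
Each full week contributes 2 weekend days (Sat, Sun): 34 × 2 = 68.
The 1 extra day is Monday — none qualify.
Total: 68 + 0 = 68.

68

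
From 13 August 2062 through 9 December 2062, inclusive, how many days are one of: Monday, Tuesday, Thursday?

13 August 2062 is a Sunday.
From 13 August 2062 to 9 December 2062 is 119 days inclusive.
119 = 7 × 17, so the span is exactly 17 full weeks.
Each full week contributes 3 days from the set (Mon, Tue, Thu): 17 × 3 = 51.

51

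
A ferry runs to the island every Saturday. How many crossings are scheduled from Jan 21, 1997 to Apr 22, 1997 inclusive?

13

Jan 21, 1997 is a Tuesday.
The range spans 92 days (inclusive of both endpoints).
92 = 7 × 13 + 1, so there are 13 full weeks plus 1 extra day.
Each full week contributes one Saturday: 13 so far.
The 1 extra day is Tuesday — none qualify.
Total: 13 + 0 = 13.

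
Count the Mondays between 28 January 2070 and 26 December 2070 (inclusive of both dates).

28 January 2070 is a Tuesday.
That's 333 days from start to end, counting both.
333 = 7 × 47 + 4, so there are 47 full weeks plus 4 extra days.
Each full week contributes one Monday: 47 so far.
The 4 extra days are Tue, Wed, Thu, Fri — none qualify.
Total: 47 + 0 = 47.

47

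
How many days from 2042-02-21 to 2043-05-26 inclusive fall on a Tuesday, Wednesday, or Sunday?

197

2042-02-21 is a Friday.
The range spans 460 days (inclusive of both endpoints).
460 = 7 × 65 + 5, so there are 65 full weeks plus 5 extra days.
Each full week contributes 3 days from the set (Tue, Wed, Sun): 65 × 3 = 195.
The 5 extra days are Fri, Sat, Sun, Mon, Tue — 2 of them qualify.
Total: 195 + 2 = 197.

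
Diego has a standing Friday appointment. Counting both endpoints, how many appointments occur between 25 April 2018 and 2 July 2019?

25 April 2018 is a Wednesday.
From 25 April 2018 to 2 July 2019 is 434 days inclusive.
434 = 7 × 62, so the span is exactly 62 full weeks.
Each full week contributes one Friday: 62 so far.
Total: 62.

62 Fridays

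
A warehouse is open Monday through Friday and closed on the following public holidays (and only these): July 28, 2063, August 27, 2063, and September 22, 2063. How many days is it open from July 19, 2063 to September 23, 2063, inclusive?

46

July 19, 2063 is a Thursday.
That's 67 days from start to end, counting both.
67 = 7 × 9 + 4, so there are 9 full weeks plus 4 extra days.
Each full week contributes 5 weekdays (Mon–Fri): 9 × 5 = 45.
The 4 extra days are Thu, Fri, Sat, Sun — 2 of them qualify.
Total: 45 + 2 = 47.
Holidays: July 28, 2063 (Sat); August 27, 2063 (Mon); September 22, 2063 (Sat).
1 of the 3 holidays fall on weekdays; the rest are weekends and were already excluded.
Business days: 47 − 1 = 46.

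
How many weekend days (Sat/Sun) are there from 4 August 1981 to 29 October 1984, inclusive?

4 August 1981 is a Tuesday.
The range spans 1183 days (inclusive of both endpoints).
1183 = 7 × 169, so the span is exactly 169 full weeks.
Each full week contributes 2 weekend days (Sat, Sun): 169 × 2 = 338.

338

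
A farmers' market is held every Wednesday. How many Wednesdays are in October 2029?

5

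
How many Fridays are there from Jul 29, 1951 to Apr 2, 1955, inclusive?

192 Fridays

Jul 29, 1951 is a Sunday.
From Jul 29, 1951 to Apr 2, 1955 is 1344 days inclusive.
1344 = 7 × 192, so the span is exactly 192 full weeks.
Each full week contributes one Friday: 192 so far.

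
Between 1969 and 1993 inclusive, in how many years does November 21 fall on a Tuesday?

Day of week of November 21 in each year:
1969: Fri, 1970: Sat, 1971: Sun, 1972: Tue ✓, 1973: Wed, 1974: Thu, 1975: Fri, 1976: Sun, 1977: Mon, 1978: Tue ✓, 1979: Wed, 1980: Fri, 1981: Sat, 1982: Sun, 1983: Mon, 1984: Wed, 1985: Thu, 1986: Fri, 1987: Sat, 1988: Mon, 1989: Tue ✓, 1990: Wed, 1991: Thu, 1992: Sat, 1993: Sun
Tuesdays: 1972, 1978, 1989.

3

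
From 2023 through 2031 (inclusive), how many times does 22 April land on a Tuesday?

2

Day of week of April 22 in each year:
2023: Sat, 2024: Mon, 2025: Tue ✓, 2026: Wed, 2027: Thu, 2028: Sat, 2029: Sun, 2030: Mon, 2031: Tue ✓
Tuesdays: 2025, 2031.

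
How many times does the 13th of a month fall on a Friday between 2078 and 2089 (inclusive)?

Friday-the-13ths by year:
2078: May
2079: Jan, Oct
2080: Sep, Dec
2081: Jun
2082: Feb, Mar, Nov
2083: Aug
2084: Oct
2085: Apr, Jul
2086: Sep, Dec
2087: Jun
2088: Feb, Aug
2089: May

19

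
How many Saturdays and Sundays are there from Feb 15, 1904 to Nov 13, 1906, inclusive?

286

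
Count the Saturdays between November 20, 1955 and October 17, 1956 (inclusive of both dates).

November 20, 1955 is a Sunday.
That's 333 days from start to end, counting both.
333 = 7 × 47 + 4, so there are 47 full weeks plus 4 extra days.
Each full week contributes one Saturday: 47 so far.
The 4 extra days are Sun, Mon, Tue, Wed — none qualify.
Total: 47 + 0 = 47.

47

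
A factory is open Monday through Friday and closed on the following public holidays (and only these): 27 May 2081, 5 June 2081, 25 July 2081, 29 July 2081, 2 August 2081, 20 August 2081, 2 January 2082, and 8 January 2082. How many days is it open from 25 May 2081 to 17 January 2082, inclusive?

163 working days

25 May 2081 is a Sunday.
That's 238 days from start to end, counting both.
238 = 7 × 34, so the span is exactly 34 full weeks.
Each full week contributes 5 weekdays (Mon–Fri): 34 × 5 = 170.
Total: 170.
Holidays: 27 May 2081 (Tue); 5 June 2081 (Thu); 25 July 2081 (Fri); 29 July 2081 (Tue); 2 August 2081 (Sat); 20 August 2081 (Wed); 2 January 2082 (Fri); 8 January 2082 (Thu).
7 of the 8 holidays fall on weekdays; the rest are weekends and were already excluded.
Business days: 170 − 7 = 163.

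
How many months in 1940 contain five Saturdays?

A month has five Saturdays exactly when Saturday falls within its first (length − 28) days.
Jan: 31 days, starts Mon → 5 of Mon, Tue, Wed
Feb: 29 days, starts Thu → 5 of Thu
Mar: 31 days, starts Fri → 5 of Fri, Sat, Sun ✓
Apr: 30 days, starts Mon → 5 of Mon, Tue
May: 31 days, starts Wed → 5 of Wed, Thu, Fri
Jun: 30 days, starts Sat → 5 of Sat, Sun ✓
Jul: 31 days, starts Mon → 5 of Mon, Tue, Wed
Aug: 31 days, starts Thu → 5 of Thu, Fri, Sat ✓
Sep: 30 days, starts Sun → 5 of Sun, Mon
Oct: 31 days, starts Tue → 5 of Tue, Wed, Thu
Nov: 30 days, starts Fri → 5 of Fri, Sat ✓
Dec: 31 days, starts Sun → 5 of Sun, Mon, Tue
Months with five Saturdays: Mar, Jun, Aug, Nov.

4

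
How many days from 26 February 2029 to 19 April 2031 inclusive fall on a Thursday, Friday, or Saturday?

26 February 2029 is a Monday.
That's 783 days from start to end, counting both.
783 = 7 × 111 + 6, so there are 111 full weeks plus 6 extra days.
Each full week contributes 3 days from the set (Thu, Fri, Sat): 111 × 3 = 333.
The 6 extra days are Monday, Tuesday, Wednesday, Thursday, Friday, Saturday — 3 of them qualify.
Total: 333 + 3 = 336.

336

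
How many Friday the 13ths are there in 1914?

3

The 13th falls on a Friday when the month's 13th has weekday Fri.
Jan 13 is Tue; Feb 13 is Fri ✓; Mar 13 is Fri ✓; Apr 13 is Mon; May 13 is Wed; Jun 13 is Sat; Jul 13 is Mon; Aug 13 is Thu; Sep 13 is Sun; Oct 13 is Tue; Nov 13 is Fri ✓; Dec 13 is Sun.
Friday the 13ths: Feb, Mar, Nov.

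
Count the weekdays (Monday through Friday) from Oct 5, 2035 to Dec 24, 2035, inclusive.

57

Oct 5, 2035 is a Friday.
From Oct 5, 2035 to Dec 24, 2035 is 81 days inclusive.
81 = 7 × 11 + 4, so there are 11 full weeks plus 4 extra days.
Each full week contributes 5 weekdays (Mon–Fri): 11 × 5 = 55.
The 4 extra days are Fri, Sat, Sun, Mon — 2 of them qualify.
Total: 55 + 2 = 57.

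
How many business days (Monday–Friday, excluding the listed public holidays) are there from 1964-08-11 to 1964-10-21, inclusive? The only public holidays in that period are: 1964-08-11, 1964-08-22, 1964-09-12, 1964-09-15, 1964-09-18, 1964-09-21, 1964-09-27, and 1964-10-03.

1964-08-11 is a Tuesday.
The range spans 72 days (inclusive of both endpoints).
72 = 7 × 10 + 2, so there are 10 full weeks plus 2 extra days.
Each full week contributes 5 weekdays (Mon–Fri): 10 × 5 = 50.
The 2 extra days are Tue, Wed — 2 of them qualify.
Total: 50 + 2 = 52.
Holidays: 1964-08-11 (Tue); 1964-08-22 (Sat); 1964-09-12 (Sat); 1964-09-15 (Tue); 1964-09-18 (Fri); 1964-09-21 (Mon); 1964-09-27 (Sun); 1964-10-03 (Sat).
4 of the 8 holidays fall on weekdays; the rest are weekends and were already excluded.
Business days: 52 − 4 = 48.

48 business days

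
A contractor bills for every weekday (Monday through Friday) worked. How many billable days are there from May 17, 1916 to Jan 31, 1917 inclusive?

May 17, 1916 is a Wednesday.
From May 17, 1916 to Jan 31, 1917 is 260 days inclusive.
260 = 7 × 37 + 1, so there are 37 full weeks plus 1 extra day.
Each full week contributes 5 weekdays (Mon–Fri): 37 × 5 = 185.
The 1 extra day is Wed — 1 of them qualifies.
Total: 185 + 1 = 186.

186 weekdays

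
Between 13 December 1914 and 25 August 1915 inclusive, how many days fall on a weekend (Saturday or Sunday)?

13 December 1914 is a Sunday.
From 13 December 1914 to 25 August 1915 is 256 days inclusive.
256 = 7 × 36 + 4, so there are 36 full weeks plus 4 extra days.
Each full week contributes 2 weekend days (Sat, Sun): 36 × 2 = 72.
The 4 extra days are Sun, Mon, Tue, Wed — 1 of them qualifies.
Total: 72 + 1 = 73.

73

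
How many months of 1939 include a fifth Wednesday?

A month has five Wednesdays exactly when Wednesday falls within its first (length − 28) days.
Jan: 31 days, starts Sun → 5 of Sun, Mon, Tue
Feb: 28 days, starts Wed → 5 of (none)
Mar: 31 days, starts Wed → 5 of Wed, Thu, Fri ✓
Apr: 30 days, starts Sat → 5 of Sat, Sun
May: 31 days, starts Mon → 5 of Mon, Tue, Wed ✓
Jun: 30 days, starts Thu → 5 of Thu, Fri
Jul: 31 days, starts Sat → 5 of Sat, Sun, Mon
Aug: 31 days, starts Tue → 5 of Tue, Wed, Thu ✓
Sep: 30 days, starts Fri → 5 of Fri, Sat
Oct: 31 days, starts Sun → 5 of Sun, Mon, Tue
Nov: 30 days, starts Wed → 5 of Wed, Thu ✓
Dec: 31 days, starts Fri → 5 of Fri, Sat, Sun
Months with five Wednesdays: Mar, May, Aug, Nov.

4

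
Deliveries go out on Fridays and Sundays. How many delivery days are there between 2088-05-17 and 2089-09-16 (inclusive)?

139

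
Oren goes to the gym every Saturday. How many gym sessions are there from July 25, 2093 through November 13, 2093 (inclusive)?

16

July 25, 2093 is a Saturday.
The range spans 112 days (inclusive of both endpoints).
112 = 7 × 16, so the span is exactly 16 full weeks.
Each full week contributes one Saturday: 16 so far.
Total: 16.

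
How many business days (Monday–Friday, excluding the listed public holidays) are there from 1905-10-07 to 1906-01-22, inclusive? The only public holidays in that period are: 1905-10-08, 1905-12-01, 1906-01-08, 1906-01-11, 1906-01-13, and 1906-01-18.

1905-10-07 is a Saturday.
That's 108 days from start to end, counting both.
108 = 7 × 15 + 3, so there are 15 full weeks plus 3 extra days.
Each full week contributes 5 weekdays (Mon–Fri): 15 × 5 = 75.
The 3 extra days are Saturday, Sunday, Monday — 1 of them qualifies.
Total: 75 + 1 = 76.
Holidays: 1905-10-08 (Sun); 1905-12-01 (Fri); 1906-01-08 (Mon); 1906-01-11 (Thu); 1906-01-13 (Sat); 1906-01-18 (Thu).
4 of the 6 holidays fall on weekdays; the rest are weekends and were already excluded.
Business days: 76 − 4 = 72.

72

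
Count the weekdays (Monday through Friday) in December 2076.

23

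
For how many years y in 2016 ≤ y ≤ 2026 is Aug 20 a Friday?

1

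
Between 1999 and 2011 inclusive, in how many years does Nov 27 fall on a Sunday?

2

Day of week of November 27 in each year:
1999: Sat, 2000: Mon, 2001: Tue, 2002: Wed, 2003: Thu, 2004: Sat, 2005: Sun ✓, 2006: Mon, 2007: Tue, 2008: Thu, 2009: Fri, 2010: Sat, 2011: Sun ✓
Sundays: 2005, 2011.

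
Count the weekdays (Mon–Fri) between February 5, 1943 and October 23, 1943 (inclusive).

February 5, 1943 is a Friday.
From February 5, 1943 to October 23, 1943 is 261 days inclusive.
261 = 7 × 37 + 2, so there are 37 full weeks plus 2 extra days.
Each full week contributes 5 weekdays (Mon–Fri): 37 × 5 = 185.
The 2 extra days are Friday, Saturday — 1 of them qualifies.
Total: 185 + 1 = 186.

186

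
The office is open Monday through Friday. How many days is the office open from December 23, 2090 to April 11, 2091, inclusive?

December 23, 2090 is a Saturday.
That's 110 days from start to end, counting both.
110 = 7 × 15 + 5, so there are 15 full weeks plus 5 extra days.
Each full week contributes 5 weekdays (Mon–Fri): 15 × 5 = 75.
The 5 extra days are Saturday, Sunday, Monday, Tuesday, Wednesday — 3 of them qualify.
Total: 75 + 3 = 78.

78 weekdays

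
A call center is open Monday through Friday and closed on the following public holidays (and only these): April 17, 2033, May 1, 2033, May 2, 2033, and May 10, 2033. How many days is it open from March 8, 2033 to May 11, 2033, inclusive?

March 8, 2033 is a Tuesday.
The range spans 65 days (inclusive of both endpoints).
65 = 7 × 9 + 2, so there are 9 full weeks plus 2 extra days.
Each full week contributes 5 weekdays (Mon–Fri): 9 × 5 = 45.
The 2 extra days are Tue, Wed — 2 of them qualify.
Total: 45 + 2 = 47.
Holidays: April 17, 2033 (Sun); May 1, 2033 (Sun); May 2, 2033 (Mon); May 10, 2033 (Tue).
2 of the 4 holidays fall on weekdays; the rest are weekends and were already excluded.
Business days: 47 − 2 = 45.

45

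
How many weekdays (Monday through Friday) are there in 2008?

1 January 2008 is a Tuesday.
From 1 January 2008 to 31 December 2008 is 366 days inclusive.
366 = 7 × 52 + 2, so there are 52 full weeks plus 2 extra days.
Each full week contributes 5 weekdays (Mon–Fri): 52 × 5 = 260.
The 2 extra days are Tuesday, Wednesday — 2 of them qualify.
Total: 260 + 2 = 262.

262 weekdays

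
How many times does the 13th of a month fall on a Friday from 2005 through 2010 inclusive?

Friday-the-13ths by year:
2005: May
2006: Jan, Oct
2007: Apr, Jul
2008: Jun
2009: Feb, Mar, Nov
2010: Aug

10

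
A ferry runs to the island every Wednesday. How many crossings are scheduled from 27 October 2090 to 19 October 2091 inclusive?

51 Wednesdays

27 October 2090 is a Friday.
The range spans 358 days (inclusive of both endpoints).
358 = 7 × 51 + 1, so there are 51 full weeks plus 1 extra day.
Each full week contributes one Wednesday: 51 so far.
The 1 extra day is Friday — none qualify.
Total: 51 + 0 = 51.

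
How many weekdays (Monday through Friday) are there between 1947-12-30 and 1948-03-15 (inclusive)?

55

1947-12-30 is a Tuesday.
That's 77 days from start to end, counting both.
77 = 7 × 11, so the span is exactly 11 full weeks.
Each full week contributes 5 weekdays (Mon–Fri): 11 × 5 = 55.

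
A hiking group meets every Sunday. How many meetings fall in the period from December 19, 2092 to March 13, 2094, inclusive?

December 19, 2092 is a Friday.
From December 19, 2092 to March 13, 2094 is 450 days inclusive.
450 = 7 × 64 + 2, so there are 64 full weeks plus 2 extra days.
Each full week contributes one Sunday: 64 so far.
The 2 extra days are Friday, Saturday — none qualify.
Total: 64 + 0 = 64.

64 Sundays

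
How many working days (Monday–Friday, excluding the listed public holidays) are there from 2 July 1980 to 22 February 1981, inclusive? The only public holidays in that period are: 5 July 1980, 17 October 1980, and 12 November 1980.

166

2 July 1980 is a Wednesday.
From 2 July 1980 to 22 February 1981 is 236 days inclusive.
236 = 7 × 33 + 5, so there are 33 full weeks plus 5 extra days.
Each full week contributes 5 weekdays (Mon–Fri): 33 × 5 = 165.
The 5 extra days are Wednesday, Thursday, Friday, Saturday, Sunday — 3 of them qualify.
Total: 165 + 3 = 168.
Holidays: 5 July 1980 (Sat); 17 October 1980 (Fri); 12 November 1980 (Wed).
2 of the 3 holidays fall on weekdays; the rest are weekends and were already excluded.
Business days: 168 − 2 = 166.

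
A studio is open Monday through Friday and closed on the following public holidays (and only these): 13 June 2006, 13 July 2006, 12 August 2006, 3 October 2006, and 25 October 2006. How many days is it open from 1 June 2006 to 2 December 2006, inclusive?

1 June 2006 is a Thursday.
The range spans 185 days (inclusive of both endpoints).
185 = 7 × 26 + 3, so there are 26 full weeks plus 3 extra days.
Each full week contributes 5 weekdays (Mon–Fri): 26 × 5 = 130.
The 3 extra days are Thu, Fri, Sat — 2 of them qualify.
Total: 130 + 2 = 132.
Holidays: 13 June 2006 (Tue); 13 July 2006 (Thu); 12 August 2006 (Sat); 3 October 2006 (Tue); 25 October 2006 (Wed).
4 of the 5 holidays fall on weekdays; the rest are weekends and were already excluded.
Business days: 132 − 4 = 128.

128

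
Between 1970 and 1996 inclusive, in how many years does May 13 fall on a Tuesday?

3

Day of week of May 13 in each year:
1970: Wed, 1971: Thu, 1972: Sat, 1973: Sun, 1974: Mon, 1975: Tue ✓, 1976: Thu, 1977: Fri, 1978: Sat, 1979: Sun, 1980: Tue ✓, 1981: Wed, 1982: Thu, 1983: Fri, 1984: Sun, 1985: Mon, 1986: Tue ✓, 1987: Wed, 1988: Fri, 1989: Sat, 1990: Sun, 1991: Mon, 1992: Wed, 1993: Thu, 1994: Fri, 1995: Sat, 1996: Mon
Tuesdays: 1975, 1980, 1986.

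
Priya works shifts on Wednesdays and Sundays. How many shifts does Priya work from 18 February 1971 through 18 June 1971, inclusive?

34

18 February 1971 is a Thursday.
That's 121 days from start to end, counting both.
121 = 7 × 17 + 2, so there are 17 full weeks plus 2 extra days.
Each full week contributes 2 days from the set (Wed, Sun): 17 × 2 = 34.
The 2 extra days are Thursday, Friday — none qualify.
Total: 34 + 0 = 34.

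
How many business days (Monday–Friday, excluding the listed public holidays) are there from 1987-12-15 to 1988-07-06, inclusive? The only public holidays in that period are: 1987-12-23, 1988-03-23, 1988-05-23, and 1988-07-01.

1987-12-15 is a Tuesday.
The range spans 205 days (inclusive of both endpoints).
205 = 7 × 29 + 2, so there are 29 full weeks plus 2 extra days.
Each full week contributes 5 weekdays (Mon–Fri): 29 × 5 = 145.
The 2 extra days are Tuesday, Wednesday — 2 of them qualify.
Total: 145 + 2 = 147.
Holidays: 1987-12-23 (Wed); 1988-03-23 (Wed); 1988-05-23 (Mon); 1988-07-01 (Fri).
All 4 holidays fall on weekdays, so subtract 4.
Business days: 147 − 4 = 143.

143 business days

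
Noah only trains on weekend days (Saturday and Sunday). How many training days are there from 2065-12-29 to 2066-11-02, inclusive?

88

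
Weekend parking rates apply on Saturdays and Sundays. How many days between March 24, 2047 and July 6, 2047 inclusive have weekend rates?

March 24, 2047 is a Sunday.
From March 24, 2047 to July 6, 2047 is 105 days inclusive.
105 = 7 × 15, so the span is exactly 15 full weeks.
Each full week contributes 2 weekend days (Sat, Sun): 15 × 2 = 30.

30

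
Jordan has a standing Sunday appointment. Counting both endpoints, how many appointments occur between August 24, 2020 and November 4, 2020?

10 Sundays

August 24, 2020 is a Monday.
That's 73 days from start to end, counting both.
73 = 7 × 10 + 3, so there are 10 full weeks plus 3 extra days.
Each full week contributes one Sunday: 10 so far.
The 3 extra days are Mon, Tue, Wed — none qualify.
Total: 10 + 0 = 10.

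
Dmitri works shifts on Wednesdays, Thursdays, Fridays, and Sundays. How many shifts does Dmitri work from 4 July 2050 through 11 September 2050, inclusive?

4 July 2050 is a Monday.
From 4 July 2050 to 11 September 2050 is 70 days inclusive.
70 = 7 × 10, so the span is exactly 10 full weeks.
Each full week contributes 4 days from the set (Wed, Thu, Fri, Sun): 10 × 4 = 40.
Total: 40.

40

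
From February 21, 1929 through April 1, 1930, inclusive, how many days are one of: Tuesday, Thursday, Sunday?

February 21, 1929 is a Thursday.
From February 21, 1929 to April 1, 1930 is 405 days inclusive.
405 = 7 × 57 + 6, so there are 57 full weeks plus 6 extra days.
Each full week contributes 3 days from the set (Tue, Thu, Sun): 57 × 3 = 171.
The 6 extra days are Thu, Fri, Sat, Sun, Mon, Tue — 3 of them qualify.
Total: 171 + 3 = 174.

174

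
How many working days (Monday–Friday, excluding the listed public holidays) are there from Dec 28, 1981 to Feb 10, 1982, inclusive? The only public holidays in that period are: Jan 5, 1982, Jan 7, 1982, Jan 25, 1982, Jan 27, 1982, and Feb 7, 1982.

Dec 28, 1981 is a Monday.
The range spans 45 days (inclusive of both endpoints).
45 = 7 × 6 + 3, so there are 6 full weeks plus 3 extra days.
Each full week contributes 5 weekdays (Mon–Fri): 6 × 5 = 30.
The 3 extra days are Monday, Tuesday, Wednesday — 3 of them qualify.
Total: 30 + 3 = 33.
Holidays: Jan 5, 1982 (Tue); Jan 7, 1982 (Thu); Jan 25, 1982 (Mon); Jan 27, 1982 (Wed); Feb 7, 1982 (Sun).
4 of the 5 holidays fall on weekdays; the rest are weekends and were already excluded.
Business days: 33 − 4 = 29.

29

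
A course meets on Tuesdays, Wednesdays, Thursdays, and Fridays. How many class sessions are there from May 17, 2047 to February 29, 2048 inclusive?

May 17, 2047 is a Friday.
That's 289 days from start to end, counting both.
289 = 7 × 41 + 2, so there are 41 full weeks plus 2 extra days.
Each full week contributes 4 days from the set (Tue, Wed, Thu, Fri): 41 × 4 = 164.
The 2 extra days are Fri, Sat — 1 of them qualifies.
Total: 164 + 1 = 165.

165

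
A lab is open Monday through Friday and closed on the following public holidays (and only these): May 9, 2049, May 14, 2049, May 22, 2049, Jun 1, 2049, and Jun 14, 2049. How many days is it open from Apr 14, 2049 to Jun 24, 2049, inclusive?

49 business days

Apr 14, 2049 is a Wednesday.
That's 72 days from start to end, counting both.
72 = 7 × 10 + 2, so there are 10 full weeks plus 2 extra days.
Each full week contributes 5 weekdays (Mon–Fri): 10 × 5 = 50.
The 2 extra days are Wed, Thu — 2 of them qualify.
Total: 50 + 2 = 52.
Holidays: May 9, 2049 (Sun); May 14, 2049 (Fri); May 22, 2049 (Sat); Jun 1, 2049 (Tue); Jun 14, 2049 (Mon).
3 of the 5 holidays fall on weekdays; the rest are weekends and were already excluded.
Business days: 52 − 3 = 49.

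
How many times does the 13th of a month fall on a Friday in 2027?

The 13th falls on a Friday when the month's 13th has weekday Fri.
Jan 13 is Wed; Feb 13 is Sat; Mar 13 is Sat; Apr 13 is Tue; May 13 is Thu; Jun 13 is Sun; Jul 13 is Tue; Aug 13 is Fri ✓; Sep 13 is Mon; Oct 13 is Wed; Nov 13 is Sat; Dec 13 is Mon.
Friday the 13ths: Aug.

1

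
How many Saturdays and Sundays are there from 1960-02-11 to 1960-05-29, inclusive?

32

1960-02-11 is a Thursday.
From 1960-02-11 to 1960-05-29 is 109 days inclusive.
109 = 7 × 15 + 4, so there are 15 full weeks plus 4 extra days.
Each full week contributes 2 weekend days (Sat, Sun): 15 × 2 = 30.
The 4 extra days are Thu, Fri, Sat, Sun — 2 of them qualify.
Total: 30 + 2 = 32.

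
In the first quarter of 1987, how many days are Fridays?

13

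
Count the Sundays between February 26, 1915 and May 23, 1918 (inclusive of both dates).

February 26, 1915 is a Friday.
From February 26, 1915 to May 23, 1918 is 1183 days inclusive.
1183 = 7 × 169, so the span is exactly 169 full weeks.
Each full week contributes one Sunday: 169 so far.
Total: 169.

169 Sundays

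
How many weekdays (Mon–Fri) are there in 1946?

Jan 1, 1946 is a Tuesday.
The range spans 365 days (inclusive of both endpoints).
365 = 7 × 52 + 1, so there are 52 full weeks plus 1 extra day.
Each full week contributes 5 weekdays (Mon–Fri): 52 × 5 = 260.
The 1 extra day is Tuesday — 1 of them qualifies.
Total: 260 + 1 = 261.

261 weekdays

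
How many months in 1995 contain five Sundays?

5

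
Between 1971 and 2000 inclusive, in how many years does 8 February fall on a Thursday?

4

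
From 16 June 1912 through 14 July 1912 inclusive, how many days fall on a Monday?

4

16 June 1912 is a Sunday.
From 16 June 1912 to 14 July 1912 is 29 days inclusive.
29 = 7 × 4 + 1, so there are 4 full weeks plus 1 extra day.
Each full week contributes one Monday: 4 so far.
The 1 extra day is Sunday — none qualify.
Total: 4 + 0 = 4.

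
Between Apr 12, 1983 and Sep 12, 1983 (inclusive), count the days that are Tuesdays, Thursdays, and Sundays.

Apr 12, 1983 is a Tuesday.
That's 154 days from start to end, counting both.
154 = 7 × 22, so the span is exactly 22 full weeks.
Each full week contributes 3 days from the set (Tue, Thu, Sun): 22 × 3 = 66.
Total: 66.

66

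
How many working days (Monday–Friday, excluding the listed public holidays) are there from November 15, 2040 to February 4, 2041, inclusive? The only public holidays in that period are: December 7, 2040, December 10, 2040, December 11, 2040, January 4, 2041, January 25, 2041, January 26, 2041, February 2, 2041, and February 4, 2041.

52 working days

November 15, 2040 is a Thursday.
From November 15, 2040 to February 4, 2041 is 82 days inclusive.
82 = 7 × 11 + 5, so there are 11 full weeks plus 5 extra days.
Each full week contributes 5 weekdays (Mon–Fri): 11 × 5 = 55.
The 5 extra days are Thursday, Friday, Saturday, Sunday, Monday — 3 of them qualify.
Total: 55 + 3 = 58.
Holidays: December 7, 2040 (Fri); December 10, 2040 (Mon); December 11, 2040 (Tue); January 4, 2041 (Fri); January 25, 2041 (Fri); January 26, 2041 (Sat); February 2, 2041 (Sat); February 4, 2041 (Mon).
6 of the 8 holidays fall on weekdays; the rest are weekends and were already excluded.
Business days: 58 − 6 = 52.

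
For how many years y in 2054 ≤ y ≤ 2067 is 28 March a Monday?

2

Day of week of March 28 in each year:
2054: Sat, 2055: Sun, 2056: Tue, 2057: Wed, 2058: Thu, 2059: Fri, 2060: Sun, 2061: Mon ✓, 2062: Tue, 2063: Wed, 2064: Fri, 2065: Sat, 2066: Sun, 2067: Mon ✓
Mondays: 2061, 2067.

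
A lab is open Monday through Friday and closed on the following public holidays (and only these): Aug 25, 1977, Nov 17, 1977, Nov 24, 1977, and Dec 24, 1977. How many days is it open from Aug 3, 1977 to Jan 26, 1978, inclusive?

124

Aug 3, 1977 is a Wednesday.
That's 177 days from start to end, counting both.
177 = 7 × 25 + 2, so there are 25 full weeks plus 2 extra days.
Each full week contributes 5 weekdays (Mon–Fri): 25 × 5 = 125.
The 2 extra days are Wednesday, Thursday — 2 of them qualify.
Total: 125 + 2 = 127.
Holidays: Aug 25, 1977 (Thu); Nov 17, 1977 (Thu); Nov 24, 1977 (Thu); Dec 24, 1977 (Sat).
3 of the 4 holidays fall on weekdays; the rest are weekends and were already excluded.
Business days: 127 − 3 = 124.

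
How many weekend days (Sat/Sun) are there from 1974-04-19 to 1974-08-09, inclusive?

32

1974-04-19 is a Friday.
From 1974-04-19 to 1974-08-09 is 113 days inclusive.
113 = 7 × 16 + 1, so there are 16 full weeks plus 1 extra day.
Each full week contributes 2 weekend days (Sat, Sun): 16 × 2 = 32.
The 1 extra day is Fri — none qualify.
Total: 32 + 0 = 32.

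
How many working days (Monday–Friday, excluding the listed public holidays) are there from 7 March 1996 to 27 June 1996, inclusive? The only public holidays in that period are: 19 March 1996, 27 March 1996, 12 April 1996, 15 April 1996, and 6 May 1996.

7 March 1996 is a Thursday.
That's 113 days from start to end, counting both.
113 = 7 × 16 + 1, so there are 16 full weeks plus 1 extra day.
Each full week contributes 5 weekdays (Mon–Fri): 16 × 5 = 80.
The 1 extra day is Thursday — 1 of them qualifies.
Total: 80 + 1 = 81.
Holidays: 19 March 1996 (Tue); 27 March 1996 (Wed); 12 April 1996 (Fri); 15 April 1996 (Mon); 6 May 1996 (Mon).
All 5 holidays fall on weekdays, so subtract 5.
Business days: 81 − 5 = 76.

76 working days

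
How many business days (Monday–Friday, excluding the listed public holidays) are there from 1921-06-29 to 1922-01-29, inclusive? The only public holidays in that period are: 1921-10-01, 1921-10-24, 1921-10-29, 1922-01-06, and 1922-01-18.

150

1921-06-29 is a Wednesday.
That's 215 days from start to end, counting both.
215 = 7 × 30 + 5, so there are 30 full weeks plus 5 extra days.
Each full week contributes 5 weekdays (Mon–Fri): 30 × 5 = 150.
The 5 extra days are Wed, Thu, Fri, Sat, Sun — 3 of them qualify.
Total: 150 + 3 = 153.
Holidays: 1921-10-01 (Sat); 1921-10-24 (Mon); 1921-10-29 (Sat); 1922-01-06 (Fri); 1922-01-18 (Wed).
3 of the 5 holidays fall on weekdays; the rest are weekends and were already excluded.
Business days: 153 − 3 = 150.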